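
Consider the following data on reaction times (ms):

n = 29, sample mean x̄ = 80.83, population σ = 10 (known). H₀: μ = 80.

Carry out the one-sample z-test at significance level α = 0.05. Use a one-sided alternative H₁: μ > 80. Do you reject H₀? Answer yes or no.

SE = σ/√n = 10/√29 = 1.8570
z = (x̄−μ₀)/SE = (80.83−80)/1.8570 = 0.4470
p-value (one-sided, H₁ greater) = 0.32745
At α=0.05: p ≥ α → fail to reject H₀

reject H₀: no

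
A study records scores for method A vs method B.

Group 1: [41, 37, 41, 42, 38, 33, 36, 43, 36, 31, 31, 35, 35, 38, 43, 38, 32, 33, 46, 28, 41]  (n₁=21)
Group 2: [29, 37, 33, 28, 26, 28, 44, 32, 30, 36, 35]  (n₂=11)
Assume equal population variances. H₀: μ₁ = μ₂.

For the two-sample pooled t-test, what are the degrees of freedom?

df = n₁ + n₂ − 2 = 21 + 11 − 2 = 30

degrees of freedom = 30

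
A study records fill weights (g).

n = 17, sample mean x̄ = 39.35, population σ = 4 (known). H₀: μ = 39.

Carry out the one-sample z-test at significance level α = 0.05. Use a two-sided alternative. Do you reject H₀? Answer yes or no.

SE = σ/√n = 4/√17 = 0.9701
z = (x̄−μ₀)/SE = (39.35−39)/0.9701 = 0.3608
p-value (two-sided) = 0.71827
At α=0.05: p ≥ α → fail to reject H₀

reject H₀: no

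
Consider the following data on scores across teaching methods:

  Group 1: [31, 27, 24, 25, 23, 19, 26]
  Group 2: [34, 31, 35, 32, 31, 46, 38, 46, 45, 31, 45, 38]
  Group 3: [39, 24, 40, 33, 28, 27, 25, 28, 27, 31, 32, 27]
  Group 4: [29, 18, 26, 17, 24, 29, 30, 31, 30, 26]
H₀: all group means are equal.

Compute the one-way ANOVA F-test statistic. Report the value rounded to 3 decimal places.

test statistic = 12.368

Group means [25.00, 37.67, 30.08, 26.00], grand mean 30.439
SSB = Σnᵢ(x̄ᵢ−x̄)² = 1032.514; SSW = ΣΣ(x−x̄ᵢ)² = 1029.583
MSB = 1032.514/3 = 344.1714; MSW = 1029.583/37 = 27.8266
F = MSB/MSW = 12.3684
df = (3, 37)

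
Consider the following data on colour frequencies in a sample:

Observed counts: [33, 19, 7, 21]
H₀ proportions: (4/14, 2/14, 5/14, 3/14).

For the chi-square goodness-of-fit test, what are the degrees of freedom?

degrees of freedom = 3

df = k − 1 = 4 − 1 = 3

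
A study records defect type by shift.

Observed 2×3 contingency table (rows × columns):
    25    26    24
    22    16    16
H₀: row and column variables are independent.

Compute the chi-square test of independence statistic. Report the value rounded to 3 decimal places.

Row totals [75, 54], col totals [47, 42, 40], n=129
χ² = (25−27.33)²/27.33 + (26−24.42)²/24.42 + (24−23.26)²/23.26 + (22−19.67)²/19.67 + (16−17.58)²/17.58 + (16−16.74)²/16.74 = 0.7744
df = 2

test statistic = 0.774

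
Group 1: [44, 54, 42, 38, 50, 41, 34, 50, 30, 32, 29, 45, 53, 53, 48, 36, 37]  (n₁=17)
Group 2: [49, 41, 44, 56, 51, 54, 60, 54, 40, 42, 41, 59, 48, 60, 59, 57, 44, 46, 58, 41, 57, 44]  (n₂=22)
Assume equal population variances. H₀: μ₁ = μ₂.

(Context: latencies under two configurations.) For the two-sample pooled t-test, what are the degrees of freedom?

degrees of freedom = 37

df = n₁ + n₂ − 2 = 17 + 22 − 2 = 37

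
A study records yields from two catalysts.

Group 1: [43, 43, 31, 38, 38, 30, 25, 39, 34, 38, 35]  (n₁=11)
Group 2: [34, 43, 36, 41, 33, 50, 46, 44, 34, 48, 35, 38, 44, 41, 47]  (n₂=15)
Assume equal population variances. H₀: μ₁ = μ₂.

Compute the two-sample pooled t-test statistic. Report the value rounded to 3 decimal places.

test statistic = -2.304

x̄₁=35.818, s₁=5.528, n₁=11
x̄₂=40.933, s₂=5.637, n₂=15
s_p² = [10·5.528² + 14·5.637²]/24 = 31.2737
SE = √(s_p²·(1/11+1/15)) = 2.2199
t = (35.818−40.933)/2.2199 = -2.3042
df = 24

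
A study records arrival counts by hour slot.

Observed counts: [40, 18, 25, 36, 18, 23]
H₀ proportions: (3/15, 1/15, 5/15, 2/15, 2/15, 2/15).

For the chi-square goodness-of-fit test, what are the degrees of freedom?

df = k − 1 = 6 − 1 = 5

degrees of freedom = 5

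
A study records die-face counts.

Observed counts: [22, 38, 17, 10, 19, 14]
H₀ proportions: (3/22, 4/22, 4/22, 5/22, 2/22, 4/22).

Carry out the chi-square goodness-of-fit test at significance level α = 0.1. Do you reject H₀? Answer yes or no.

reject H₀: yes

n = 120; E_i = n·p_i = [16.36, 21.82, 21.82, 27.27, 10.91, 21.82]
χ² = (22−16.36)²/16.36 + (38−21.82)²/21.82 + (17−21.82)²/21.82 + (10−27.27)²/27.27 + (19−10.91)²/10.91 + (14−21.82)²/21.82 = 34.7486
df = 5
p-value (upper-tail) = 0.00000
At α=0.1: p < α → reject H₀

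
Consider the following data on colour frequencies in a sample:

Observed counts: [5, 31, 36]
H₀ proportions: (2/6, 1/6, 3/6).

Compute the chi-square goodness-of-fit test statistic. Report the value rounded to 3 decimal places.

n = 72; E_i = n·p_i = [24.00, 12.00, 36.00]
χ² = (5−24.00)²/24.00 + (31−12.00)²/12.00 + (36−36.00)²/36.00 = 45.1250
df = 2

test statistic = 45.125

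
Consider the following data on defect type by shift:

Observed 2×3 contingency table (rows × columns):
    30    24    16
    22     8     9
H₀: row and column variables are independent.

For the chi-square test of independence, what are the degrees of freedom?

degrees of freedom = 2

df = (r−1)(c−1) = (2−1)·(3−1) = 2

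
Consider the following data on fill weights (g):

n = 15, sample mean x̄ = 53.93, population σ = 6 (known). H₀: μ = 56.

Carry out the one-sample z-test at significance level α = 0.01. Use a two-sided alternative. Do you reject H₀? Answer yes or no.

reject H₀: no

SE = σ/√n = 6/√15 = 1.5492
z = (x̄−μ₀)/SE = (53.93−56)/1.5492 = -1.3362
p-value (two-sided) = 0.18149
At α=0.01: p ≥ α → fail to reject H₀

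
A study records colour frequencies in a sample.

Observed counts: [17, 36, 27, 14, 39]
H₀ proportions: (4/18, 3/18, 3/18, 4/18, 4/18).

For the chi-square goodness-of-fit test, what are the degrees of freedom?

degrees of freedom = 4

df = k − 1 = 5 − 1 = 4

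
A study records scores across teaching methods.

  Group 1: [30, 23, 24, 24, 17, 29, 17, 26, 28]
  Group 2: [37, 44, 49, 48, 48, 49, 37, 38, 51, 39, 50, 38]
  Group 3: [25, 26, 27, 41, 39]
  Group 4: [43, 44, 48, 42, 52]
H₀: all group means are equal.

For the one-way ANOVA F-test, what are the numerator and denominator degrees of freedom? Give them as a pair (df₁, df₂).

degrees of freedom = [3, 27]

k = 4 groups, N = 31 total
df = (k−1, N−k) = (4−1, 31−4) = (3, 27)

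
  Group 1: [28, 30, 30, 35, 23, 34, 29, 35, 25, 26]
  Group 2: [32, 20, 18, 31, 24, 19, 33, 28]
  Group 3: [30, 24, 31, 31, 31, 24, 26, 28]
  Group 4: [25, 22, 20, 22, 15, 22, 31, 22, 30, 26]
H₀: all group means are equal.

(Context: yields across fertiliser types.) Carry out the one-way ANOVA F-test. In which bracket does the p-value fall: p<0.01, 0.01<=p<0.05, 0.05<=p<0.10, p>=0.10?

p-value bracket: 0.01<=p<0.05

Group means [29.50, 25.62, 28.12, 23.50], grand mean 26.667
SSB = Σnᵢ(x̄ᵢ−x̄)² = 206.250; SSW = ΣΣ(x−x̄ᵢ)² = 691.750
MSB = 206.250/3 = 68.7500; MSW = 691.750/32 = 21.6172
F = MSB/MSW = 3.1803
df = (3, 32)
p-value (upper-tail) = 0.03713
→ bracket: 0.01<=p<0.05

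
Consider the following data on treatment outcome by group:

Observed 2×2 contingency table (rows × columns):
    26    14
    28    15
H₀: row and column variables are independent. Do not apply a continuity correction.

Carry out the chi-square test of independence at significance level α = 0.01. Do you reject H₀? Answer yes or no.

reject H₀: no

Row totals [40, 43], col totals [54, 29], n=83
χ² = (26−26.02)²/26.02 + (14−13.98)²/13.98 + (28−27.98)²/27.98 + (15−15.02)²/15.02 = 0.0001
df = 1
p-value (upper-tail) = 0.99114
At α=0.01: p ≥ α → fail to reject H₀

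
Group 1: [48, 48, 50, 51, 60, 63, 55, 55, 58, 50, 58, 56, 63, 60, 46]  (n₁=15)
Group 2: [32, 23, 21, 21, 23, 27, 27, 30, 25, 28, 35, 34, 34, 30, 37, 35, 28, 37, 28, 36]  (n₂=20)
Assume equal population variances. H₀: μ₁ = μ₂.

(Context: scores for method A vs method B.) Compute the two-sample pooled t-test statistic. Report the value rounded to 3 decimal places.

test statistic = 13.586

x̄₁=54.733, s₁=5.612, n₁=15
x̄₂=29.550, s₂=5.286, n₂=20
s_p² = [14·5.612² + 19·5.286²]/33 = 29.4510
SE = √(s_p²·(1/15+1/20)) = 1.8536
t = (54.733−29.550)/1.8536 = 13.5859
df = 33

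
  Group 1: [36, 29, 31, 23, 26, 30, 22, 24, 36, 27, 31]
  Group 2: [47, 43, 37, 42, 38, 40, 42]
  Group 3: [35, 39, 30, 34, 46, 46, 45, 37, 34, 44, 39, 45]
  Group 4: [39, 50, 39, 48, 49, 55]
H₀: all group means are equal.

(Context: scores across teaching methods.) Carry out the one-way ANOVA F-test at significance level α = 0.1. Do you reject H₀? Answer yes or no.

Group means [28.64, 41.29, 39.50, 46.67], grand mean 37.722
SSB = Σnᵢ(x̄ᵢ−x̄)² = 1514.915; SSW = ΣΣ(x−x̄ᵢ)² = 844.307
MSB = 1514.915/3 = 504.9716; MSW = 844.307/32 = 26.3846
F = MSB/MSW = 19.1389
df = (3, 32)
p-value (upper-tail) = 0.00000
At α=0.1: p < α → reject H₀

reject H₀: yes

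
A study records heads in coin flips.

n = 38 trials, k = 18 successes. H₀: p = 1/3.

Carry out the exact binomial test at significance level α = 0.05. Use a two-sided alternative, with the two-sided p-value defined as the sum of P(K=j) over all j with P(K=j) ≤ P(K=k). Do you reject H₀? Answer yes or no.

reject H₀: no

Exact binomial: n=38, k=18, p₀=1/3=0.3333
P(X=j) = C(n,j)·p₀^j·(1−p₀)^(n−j); p = Σ P(X=j) over j with P(X=j) ≤ P(X=18)
p-value (two-sided) = 0.08393
At α=0.05: p ≥ α → fail to reject H₀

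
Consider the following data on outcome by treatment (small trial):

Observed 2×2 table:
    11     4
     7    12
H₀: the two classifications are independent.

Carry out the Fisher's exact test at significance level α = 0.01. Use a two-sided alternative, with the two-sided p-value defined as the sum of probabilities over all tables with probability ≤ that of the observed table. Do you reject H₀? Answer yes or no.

Margins: r₁=15, r₂=19, c₁=18, c₂=16, n=34
p_obs = C(15,11)·C(19,7)/C(34,18); sum pmf over tables with pmf ≤ p_obs
p-value (two-sided) = 0.04544
At α=0.01: p ≥ α → fail to reject H₀

reject H₀: no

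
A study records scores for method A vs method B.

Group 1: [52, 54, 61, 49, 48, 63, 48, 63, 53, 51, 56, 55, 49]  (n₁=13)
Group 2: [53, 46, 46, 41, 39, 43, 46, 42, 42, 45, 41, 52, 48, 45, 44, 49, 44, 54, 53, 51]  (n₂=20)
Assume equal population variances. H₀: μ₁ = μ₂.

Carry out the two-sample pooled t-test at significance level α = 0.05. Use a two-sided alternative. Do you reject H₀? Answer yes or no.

x̄₁=54.000, s₁=5.416, n₁=13
x̄₂=46.200, s₂=4.503, n₂=20
s_p² = [12·5.416² + 19·4.503²]/31 = 23.7806
SE = √(s_p²·(1/13+1/20)) = 1.7373
t = (54.000−46.200)/1.7373 = 4.4897
df = 31
p-value (two-sided) = 0.00009
At α=0.05: p < α → reject H₀

reject H₀: yes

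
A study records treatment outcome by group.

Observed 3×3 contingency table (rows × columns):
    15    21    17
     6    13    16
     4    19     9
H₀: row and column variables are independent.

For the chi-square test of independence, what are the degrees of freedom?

df = (r−1)(c−1) = (3−1)·(3−1) = 4

degrees of freedom = 4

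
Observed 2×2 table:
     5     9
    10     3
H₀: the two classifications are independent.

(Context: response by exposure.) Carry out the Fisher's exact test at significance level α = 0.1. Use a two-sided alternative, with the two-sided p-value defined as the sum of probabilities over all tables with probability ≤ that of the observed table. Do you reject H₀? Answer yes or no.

Margins: r₁=14, r₂=13, c₁=15, c₂=12, n=27
p_obs = C(14,5)·C(13,10)/C(27,15); sum pmf over tables with pmf ≤ p_obs
p-value (two-sided) = 0.05424
At α=0.1: p < α → reject H₀

reject H₀: yes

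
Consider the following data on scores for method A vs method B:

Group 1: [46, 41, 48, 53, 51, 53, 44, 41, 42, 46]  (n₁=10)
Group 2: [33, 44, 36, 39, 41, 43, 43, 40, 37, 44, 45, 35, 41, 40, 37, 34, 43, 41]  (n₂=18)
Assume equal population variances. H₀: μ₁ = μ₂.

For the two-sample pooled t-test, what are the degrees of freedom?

degrees of freedom = 26

df = n₁ + n₂ − 2 = 10 + 18 − 2 = 26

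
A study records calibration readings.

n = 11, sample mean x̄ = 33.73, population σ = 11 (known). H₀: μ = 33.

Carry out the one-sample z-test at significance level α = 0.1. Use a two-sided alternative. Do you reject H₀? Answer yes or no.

SE = σ/√n = 11/√11 = 3.3166
z = (x̄−μ₀)/SE = (33.73−33)/3.3166 = 0.2201
p-value (two-sided) = 0.82579
At α=0.1: p ≥ α → fail to reject H₀

reject H₀: no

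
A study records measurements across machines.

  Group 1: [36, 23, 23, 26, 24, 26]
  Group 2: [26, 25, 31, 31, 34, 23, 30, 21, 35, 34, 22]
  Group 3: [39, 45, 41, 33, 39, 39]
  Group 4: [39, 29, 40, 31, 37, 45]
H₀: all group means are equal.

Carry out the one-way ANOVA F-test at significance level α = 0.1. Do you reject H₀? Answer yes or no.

reject H₀: yes

Group means [26.33, 28.36, 39.33, 36.83], grand mean 31.966
SSB = Σnᵢ(x̄ᵢ−x̄)² = 800.920; SSW = ΣΣ(x−x̄ᵢ)² = 638.045
MSB = 800.920/3 = 266.9734; MSW = 638.045/25 = 25.5218
F = MSB/MSW = 10.4606
df = (3, 25)
p-value (upper-tail) = 0.00012
At α=0.1: p < α → reject H₀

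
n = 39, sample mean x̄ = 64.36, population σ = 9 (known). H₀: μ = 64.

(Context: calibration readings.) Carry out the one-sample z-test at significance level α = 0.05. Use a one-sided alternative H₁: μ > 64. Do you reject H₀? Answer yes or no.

SE = σ/√n = 9/√39 = 1.4412
z = (x̄−μ₀)/SE = (64.36−64)/1.4412 = 0.2498
p-value (one-sided, H₁ greater) = 0.40137
At α=0.05: p ≥ α → fail to reject H₀

reject H₀: no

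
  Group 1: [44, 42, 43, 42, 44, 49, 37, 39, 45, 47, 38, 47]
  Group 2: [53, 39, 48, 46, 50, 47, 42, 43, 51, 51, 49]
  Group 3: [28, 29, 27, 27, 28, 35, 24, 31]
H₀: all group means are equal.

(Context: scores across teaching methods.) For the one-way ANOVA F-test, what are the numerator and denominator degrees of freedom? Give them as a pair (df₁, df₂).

k = 3 groups, N = 31 total
df = (k−1, N−k) = (3−1, 31−3) = (2, 28)

degrees of freedom = [2, 28]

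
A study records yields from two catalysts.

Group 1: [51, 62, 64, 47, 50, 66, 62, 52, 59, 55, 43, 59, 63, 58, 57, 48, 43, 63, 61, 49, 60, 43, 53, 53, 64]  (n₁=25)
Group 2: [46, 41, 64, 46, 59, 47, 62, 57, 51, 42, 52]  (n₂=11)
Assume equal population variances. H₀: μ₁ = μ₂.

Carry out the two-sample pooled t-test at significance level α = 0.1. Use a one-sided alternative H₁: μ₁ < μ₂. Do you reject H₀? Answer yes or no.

x̄₁=55.400, s₁=7.217, n₁=25
x̄₂=51.545, s₂=7.967, n₂=11
s_p² = [24·7.217² + 10·7.967²]/34 = 55.4332
SE = √(s_p²·(1/25+1/11)) = 2.6938
t = (55.400−51.545)/2.6938 = 1.4309
df = 34
p-value (one-sided, H₁ less) = 0.91920
At α=0.1: p ≥ α → fail to reject H₀

reject H₀: no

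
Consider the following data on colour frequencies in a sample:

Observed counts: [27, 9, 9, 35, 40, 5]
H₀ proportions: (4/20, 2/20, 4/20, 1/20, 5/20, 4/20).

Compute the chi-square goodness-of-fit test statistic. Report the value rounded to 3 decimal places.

test statistic = 162.080

n = 125; E_i = n·p_i = [25.00, 12.50, 25.00, 6.25, 31.25, 25.00]
χ² = (27−25.00)²/25.00 + (9−12.50)²/12.50 + (9−25.00)²/25.00 + (35−6.25)²/6.25 + (40−31.25)²/31.25 + (5−25.00)²/25.00 = 162.0800
df = 5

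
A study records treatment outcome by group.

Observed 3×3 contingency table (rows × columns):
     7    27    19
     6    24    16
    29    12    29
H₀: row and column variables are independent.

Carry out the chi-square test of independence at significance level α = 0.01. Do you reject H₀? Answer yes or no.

Row totals [53, 46, 70], col totals [42, 63, 64], n=169
χ² = (7−13.17)²/13.17 + (27−19.76)²/19.76 + (19−20.07)²/20.07 + (6−11.43)²/11.43 + (24−17.15)²/17.15 + (16−17.42)²/17.42 + (29−17.40)²/17.40 + (12−26.09)²/26.09 + (29−26.51)²/26.51 = 26.6254
df = 4
p-value (upper-tail) = 0.00002
At α=0.01: p < α → reject H₀

reject H₀: yes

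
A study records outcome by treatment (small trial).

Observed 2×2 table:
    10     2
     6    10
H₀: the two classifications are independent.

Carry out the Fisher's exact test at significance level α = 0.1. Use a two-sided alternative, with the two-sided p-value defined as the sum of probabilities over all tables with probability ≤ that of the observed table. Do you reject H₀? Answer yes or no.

Margins: r₁=12, r₂=16, c₁=16, c₂=12, n=28
p_obs = C(12,10)·C(16,6)/C(28,16); sum pmf over tables with pmf ≤ p_obs
p-value (two-sided) = 0.02347
At α=0.1: p < α → reject H₀

reject H₀: yes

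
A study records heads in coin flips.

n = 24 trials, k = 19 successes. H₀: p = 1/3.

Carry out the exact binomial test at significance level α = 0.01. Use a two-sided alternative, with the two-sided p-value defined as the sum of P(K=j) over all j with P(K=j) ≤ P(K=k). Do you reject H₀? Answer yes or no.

Exact binomial: n=24, k=19, p₀=1/3=0.3333
P(X=j) = C(n,j)·p₀^j·(1−p₀)^(n−j); p = Σ P(X=j) over j with P(X=j) ≤ P(X=19)
p-value (two-sided) = 0.00001
At α=0.01: p < α → reject H₀

reject H₀: yes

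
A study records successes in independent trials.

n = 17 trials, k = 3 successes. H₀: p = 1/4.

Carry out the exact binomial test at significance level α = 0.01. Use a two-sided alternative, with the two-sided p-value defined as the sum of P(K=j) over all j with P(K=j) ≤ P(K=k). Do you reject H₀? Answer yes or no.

Exact binomial: n=17, k=3, p₀=1/4=0.2500
P(X=j) = C(n,j)·p₀^j·(1−p₀)^(n−j); p = Σ P(X=j) over j with P(X=j) ≤ P(X=3)
p-value (two-sided) = 0.58771
At α=0.01: p ≥ α → fail to reject H₀

reject H₀: no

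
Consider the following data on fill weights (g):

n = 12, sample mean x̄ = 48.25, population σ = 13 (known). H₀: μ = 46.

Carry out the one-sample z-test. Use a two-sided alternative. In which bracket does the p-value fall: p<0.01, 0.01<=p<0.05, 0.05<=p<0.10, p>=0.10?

SE = σ/√n = 13/√12 = 3.7528
z = (x̄−μ₀)/SE = (48.25−46)/3.7528 = 0.5996
p-value (two-sided) = 0.54880
→ bracket: p>=0.10

p-value bracket: p>=0.10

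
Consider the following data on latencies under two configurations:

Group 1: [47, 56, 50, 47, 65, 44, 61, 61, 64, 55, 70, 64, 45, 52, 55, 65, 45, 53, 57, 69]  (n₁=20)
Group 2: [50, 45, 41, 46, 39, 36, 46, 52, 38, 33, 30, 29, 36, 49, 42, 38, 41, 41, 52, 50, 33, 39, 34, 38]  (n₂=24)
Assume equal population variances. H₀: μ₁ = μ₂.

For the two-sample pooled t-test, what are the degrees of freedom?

df = n₁ + n₂ − 2 = 20 + 24 − 2 = 42

degrees of freedom = 42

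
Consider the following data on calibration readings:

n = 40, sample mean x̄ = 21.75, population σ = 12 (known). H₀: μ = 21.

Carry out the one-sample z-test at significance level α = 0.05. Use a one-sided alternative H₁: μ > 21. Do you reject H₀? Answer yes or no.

SE = σ/√n = 12/√40 = 1.8974
z = (x̄−μ₀)/SE = (21.75−21)/1.8974 = 0.3953
p-value (one-sided, H₁ greater) = 0.34632
At α=0.05: p ≥ α → fail to reject H₀

reject H₀: no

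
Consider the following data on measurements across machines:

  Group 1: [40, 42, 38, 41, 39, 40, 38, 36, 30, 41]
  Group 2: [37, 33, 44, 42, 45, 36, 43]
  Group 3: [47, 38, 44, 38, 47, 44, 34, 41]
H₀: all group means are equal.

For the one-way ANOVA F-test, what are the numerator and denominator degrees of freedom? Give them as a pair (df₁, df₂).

k = 3 groups, N = 25 total
df = (k−1, N−k) = (3−1, 25−3) = (2, 22)

degrees of freedom = [2, 22]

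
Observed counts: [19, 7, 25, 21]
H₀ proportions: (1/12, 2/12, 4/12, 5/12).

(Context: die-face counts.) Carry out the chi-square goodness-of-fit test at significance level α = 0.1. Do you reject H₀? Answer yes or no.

n = 72; E_i = n·p_i = [6.00, 12.00, 24.00, 30.00]
χ² = (19−6.00)²/6.00 + (7−12.00)²/12.00 + (25−24.00)²/24.00 + (21−30.00)²/30.00 = 32.9917
df = 3
p-value (upper-tail) = 0.00000
At α=0.1: p < α → reject H₀

reject H₀: yes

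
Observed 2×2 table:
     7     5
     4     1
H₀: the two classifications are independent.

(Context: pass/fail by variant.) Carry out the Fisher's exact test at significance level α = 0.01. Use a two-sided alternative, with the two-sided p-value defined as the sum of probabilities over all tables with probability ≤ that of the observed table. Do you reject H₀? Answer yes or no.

reject H₀: no

Margins: r₁=12, r₂=5, c₁=11, c₂=6, n=17
p_obs = C(12,7)·C(5,4)/C(17,11); sum pmf over tables with pmf ≤ p_obs
p-value (two-sided) = 0.60003
At α=0.01: p ≥ α → fail to reject H₀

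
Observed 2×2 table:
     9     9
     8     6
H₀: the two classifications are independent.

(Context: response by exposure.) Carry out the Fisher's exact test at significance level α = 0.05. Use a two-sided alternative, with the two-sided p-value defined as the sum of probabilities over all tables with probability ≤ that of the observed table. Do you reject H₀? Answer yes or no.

Margins: r₁=18, r₂=14, c₁=17, c₂=15, n=32
p_obs = C(18,9)·C(14,8)/C(32,17); sum pmf over tables with pmf ≤ p_obs
p-value (two-sided) = 0.73454
At α=0.05: p ≥ α → fail to reject H₀

reject H₀: no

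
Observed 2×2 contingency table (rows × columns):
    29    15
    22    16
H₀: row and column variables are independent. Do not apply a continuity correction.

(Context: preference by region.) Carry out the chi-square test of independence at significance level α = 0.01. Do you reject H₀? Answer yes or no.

Row totals [44, 38], col totals [51, 31], n=82
χ² = (29−27.37)²/27.37 + (15−16.63)²/16.63 + (22−23.63)²/23.63 + (16−14.37)²/14.37 = 0.5570
df = 1
p-value (upper-tail) = 0.45547
At α=0.01: p ≥ α → fail to reject H₀

reject H₀: no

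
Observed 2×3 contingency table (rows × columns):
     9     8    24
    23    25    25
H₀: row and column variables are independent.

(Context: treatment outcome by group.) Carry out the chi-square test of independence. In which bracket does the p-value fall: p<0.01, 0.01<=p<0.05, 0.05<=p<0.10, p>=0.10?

p-value bracket: 0.01<=p<0.05

Row totals [41, 73], col totals [32, 33, 49], n=114
χ² = (9−11.51)²/11.51 + (8−11.87)²/11.87 + (24−17.62)²/17.62 + (23−20.49)²/20.49 + (25−21.13)²/21.13 + (25−31.38)²/31.38 = 6.4269
df = 2
p-value (upper-tail) = 0.04022
→ bracket: 0.01<=p<0.05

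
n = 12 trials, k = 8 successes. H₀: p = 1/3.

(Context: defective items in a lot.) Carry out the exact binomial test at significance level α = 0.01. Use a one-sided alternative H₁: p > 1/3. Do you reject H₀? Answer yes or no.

Exact binomial: n=12, k=8, p₀=1/3=0.3333
P(X≥8) from Σ C(n,i)·p₀^i·(1−p₀)^(n−i)
p-value (one-sided, H₁ greater) = 0.01876
At α=0.01: p ≥ α → fail to reject H₀

reject H₀: no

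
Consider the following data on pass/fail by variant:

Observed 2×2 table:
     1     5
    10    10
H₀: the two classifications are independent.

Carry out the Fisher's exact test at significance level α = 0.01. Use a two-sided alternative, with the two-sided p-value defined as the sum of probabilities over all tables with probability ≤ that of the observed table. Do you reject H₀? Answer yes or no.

reject H₀: no

Margins: r₁=6, r₂=20, c₁=11, c₂=15, n=26
p_obs = C(6,1)·C(20,10)/C(26,11); sum pmf over tables with pmf ≤ p_obs
p-value (two-sided) = 0.19732
At α=0.01: p ≥ α → fail to reject H₀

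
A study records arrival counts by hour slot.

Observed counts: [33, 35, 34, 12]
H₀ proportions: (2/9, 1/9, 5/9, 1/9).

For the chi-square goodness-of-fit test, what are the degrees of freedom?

degrees of freedom = 3

df = k − 1 = 4 − 1 = 3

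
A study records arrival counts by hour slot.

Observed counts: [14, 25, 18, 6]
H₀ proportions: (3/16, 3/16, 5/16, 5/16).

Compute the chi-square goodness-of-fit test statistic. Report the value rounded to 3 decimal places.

test statistic = 24.788

n = 63; E_i = n·p_i = [11.81, 11.81, 19.69, 19.69]
χ² = (14−11.81)²/11.81 + (25−11.81)²/11.81 + (18−19.69)²/19.69 + (6−19.69)²/19.69 = 24.7884
df = 3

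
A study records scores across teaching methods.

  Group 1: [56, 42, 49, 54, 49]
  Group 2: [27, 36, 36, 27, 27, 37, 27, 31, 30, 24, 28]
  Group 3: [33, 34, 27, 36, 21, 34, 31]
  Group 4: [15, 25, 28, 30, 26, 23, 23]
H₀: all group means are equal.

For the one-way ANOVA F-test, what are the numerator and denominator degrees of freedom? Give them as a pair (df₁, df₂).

degrees of freedom = [3, 26]

k = 4 groups, N = 30 total
df = (k−1, N−k) = (4−1, 30−4) = (3, 26)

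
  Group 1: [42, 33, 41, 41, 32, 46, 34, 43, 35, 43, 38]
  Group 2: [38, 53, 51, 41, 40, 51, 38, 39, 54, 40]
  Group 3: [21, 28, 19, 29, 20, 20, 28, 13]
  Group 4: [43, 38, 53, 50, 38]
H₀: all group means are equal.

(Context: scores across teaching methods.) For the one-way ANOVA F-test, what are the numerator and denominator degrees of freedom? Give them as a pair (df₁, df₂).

degrees of freedom = [3, 30]

k = 4 groups, N = 34 total
df = (k−1, N−k) = (4−1, 34−4) = (3, 30)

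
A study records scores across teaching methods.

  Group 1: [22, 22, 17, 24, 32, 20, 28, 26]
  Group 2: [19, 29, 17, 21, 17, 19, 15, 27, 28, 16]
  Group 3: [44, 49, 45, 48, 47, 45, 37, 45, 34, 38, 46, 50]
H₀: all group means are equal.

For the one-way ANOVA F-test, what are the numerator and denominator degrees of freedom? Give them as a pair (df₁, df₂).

degrees of freedom = [2, 27]

k = 3 groups, N = 30 total
df = (k−1, N−k) = (3−1, 30−3) = (2, 27)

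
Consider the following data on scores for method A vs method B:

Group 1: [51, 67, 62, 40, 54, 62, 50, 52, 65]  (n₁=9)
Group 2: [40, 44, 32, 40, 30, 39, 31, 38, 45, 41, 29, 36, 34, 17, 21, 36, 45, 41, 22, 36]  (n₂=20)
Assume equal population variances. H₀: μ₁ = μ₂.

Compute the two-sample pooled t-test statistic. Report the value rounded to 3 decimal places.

test statistic = 6.389

x̄₁=55.889, s₁=8.738, n₁=9
x̄₂=34.850, s₂=7.969, n₂=20
s_p² = [8·8.738² + 19·7.969²]/27 = 67.3126
SE = √(s_p²·(1/9+1/20)) = 3.2931
t = (55.889−34.850)/3.2931 = 6.3887
df = 27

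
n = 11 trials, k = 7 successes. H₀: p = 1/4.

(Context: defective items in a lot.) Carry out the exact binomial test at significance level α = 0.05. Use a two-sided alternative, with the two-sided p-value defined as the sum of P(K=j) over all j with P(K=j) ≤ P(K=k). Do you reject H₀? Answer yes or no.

Exact binomial: n=11, k=7, p₀=1/4=0.2500
P(X=j) = C(n,j)·p₀^j·(1−p₀)^(n−j); p = Σ P(X=j) over j with P(X=j) ≤ P(X=7)
p-value (two-sided) = 0.00756
At α=0.05: p < α → reject H₀

reject H₀: yes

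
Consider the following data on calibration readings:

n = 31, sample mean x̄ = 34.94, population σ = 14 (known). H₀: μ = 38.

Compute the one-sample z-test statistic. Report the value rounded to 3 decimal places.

SE = σ/√n = 14/√31 = 2.5145
z = (x̄−μ₀)/SE = (34.94−38)/2.5145 = -1.2170

test statistic = -1.217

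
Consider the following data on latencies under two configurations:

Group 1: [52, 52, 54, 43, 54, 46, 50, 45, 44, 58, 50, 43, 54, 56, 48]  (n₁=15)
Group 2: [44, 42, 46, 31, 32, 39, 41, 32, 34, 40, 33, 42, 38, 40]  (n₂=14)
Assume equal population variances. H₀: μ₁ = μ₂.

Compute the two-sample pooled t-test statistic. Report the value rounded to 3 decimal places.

x̄₁=49.933, s₁=4.891, n₁=15
x̄₂=38.143, s₂=4.897, n₂=14
s_p² = [14·4.891² + 13·4.897²]/27 = 23.9499
SE = √(s_p²·(1/15+1/14)) = 1.8186
t = (49.933−38.143)/1.8186 = 6.4832
df = 27

test statistic = 6.483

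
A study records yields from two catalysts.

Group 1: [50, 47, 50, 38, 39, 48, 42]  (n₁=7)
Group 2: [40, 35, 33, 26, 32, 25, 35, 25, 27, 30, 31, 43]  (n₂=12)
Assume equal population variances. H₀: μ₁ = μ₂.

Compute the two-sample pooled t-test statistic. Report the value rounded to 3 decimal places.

x̄₁=44.857, s₁=5.113, n₁=7
x̄₂=31.833, s₂=5.781, n₂=12
s_p² = [6·5.113² + 11·5.781²]/17 = 30.8543
SE = √(s_p²·(1/7+1/12)) = 2.6418
t = (44.857−31.833)/2.6418 = 4.9300
df = 17

test statistic = 4.930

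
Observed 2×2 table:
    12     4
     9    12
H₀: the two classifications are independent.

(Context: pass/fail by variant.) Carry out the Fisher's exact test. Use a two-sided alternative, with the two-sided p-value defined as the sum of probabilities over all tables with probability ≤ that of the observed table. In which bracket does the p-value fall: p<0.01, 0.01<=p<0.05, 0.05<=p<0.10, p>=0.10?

Margins: r₁=16, r₂=21, c₁=21, c₂=16, n=37
p_obs = C(16,12)·C(21,9)/C(37,21); sum pmf over tables with pmf ≤ p_obs
p-value (two-sided) = 0.09311
→ bracket: 0.05<=p<0.10

p-value bracket: 0.05<=p<0.10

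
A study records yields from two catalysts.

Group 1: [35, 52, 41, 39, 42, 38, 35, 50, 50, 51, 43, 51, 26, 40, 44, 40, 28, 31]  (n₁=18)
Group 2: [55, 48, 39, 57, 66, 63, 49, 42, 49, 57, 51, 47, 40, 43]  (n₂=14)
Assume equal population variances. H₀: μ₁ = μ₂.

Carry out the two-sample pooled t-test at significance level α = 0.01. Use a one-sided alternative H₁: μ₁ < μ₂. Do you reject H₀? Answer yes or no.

x̄₁=40.889, s₁=7.962, n₁=18
x̄₂=50.429, s₂=8.299, n₂=14
s_p² = [17·7.962² + 13·8.299²]/30 = 65.7735
SE = √(s_p²·(1/18+1/14)) = 2.8900
t = (40.889−50.429)/2.8900 = -3.3009
df = 30
p-value (one-sided, H₁ less) = 0.00125
At α=0.01: p < α → reject H₀

reject H₀: yes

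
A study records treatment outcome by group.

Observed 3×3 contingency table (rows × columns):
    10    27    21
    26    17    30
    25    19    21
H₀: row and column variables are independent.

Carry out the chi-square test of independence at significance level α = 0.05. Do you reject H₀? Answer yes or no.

reject H₀: yes

Row totals [58, 73, 65], col totals [61, 63, 72], n=196
χ² = (10−18.05)²/18.05 + (27−18.64)²/18.64 + (21−21.31)²/21.31 + (26−22.72)²/22.72 + (17−23.46)²/23.46 + (30−26.82)²/26.82 + (25−20.23)²/20.23 + (19−20.89)²/20.89 + (21−23.88)²/23.88 = 11.6173
df = 4
p-value (upper-tail) = 0.02044
At α=0.05: p < α → reject H₀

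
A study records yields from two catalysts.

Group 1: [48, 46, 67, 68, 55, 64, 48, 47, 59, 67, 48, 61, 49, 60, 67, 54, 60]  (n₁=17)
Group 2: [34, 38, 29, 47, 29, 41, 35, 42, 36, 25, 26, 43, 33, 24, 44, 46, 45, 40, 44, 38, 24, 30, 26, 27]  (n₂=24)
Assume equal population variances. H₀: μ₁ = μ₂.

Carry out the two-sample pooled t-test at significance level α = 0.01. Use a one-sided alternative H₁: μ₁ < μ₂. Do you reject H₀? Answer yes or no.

x̄₁=56.941, s₁=8.097, n₁=17
x̄₂=35.250, s₂=7.770, n₂=24
s_p² = [16·8.097² + 23·7.770²]/39 = 62.4985
SE = √(s_p²·(1/17+1/24)) = 2.5061
t = (56.941−35.250)/2.5061 = 8.6554
df = 39
p-value (one-sided, H₁ less) = 1.00000
At α=0.01: p ≥ α → fail to reject H₀

reject H₀: no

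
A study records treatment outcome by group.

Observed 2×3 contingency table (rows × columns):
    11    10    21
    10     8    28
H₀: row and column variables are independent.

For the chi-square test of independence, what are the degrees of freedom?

degrees of freedom = 2

df = (r−1)(c−1) = (2−1)·(3−1) = 2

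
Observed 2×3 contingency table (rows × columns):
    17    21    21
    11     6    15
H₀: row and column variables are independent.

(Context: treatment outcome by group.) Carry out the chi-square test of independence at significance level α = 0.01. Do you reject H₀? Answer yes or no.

Row totals [59, 32], col totals [28, 27, 36], n=91
χ² = (17−18.15)²/18.15 + (21−17.51)²/17.51 + (21−23.34)²/23.34 + (11−9.85)²/9.85 + (6−9.49)²/9.49 + (15−12.66)²/12.66 = 2.8598
df = 2
p-value (upper-tail) = 0.23933
At α=0.01: p ≥ α → fail to reject H₀

reject H₀: no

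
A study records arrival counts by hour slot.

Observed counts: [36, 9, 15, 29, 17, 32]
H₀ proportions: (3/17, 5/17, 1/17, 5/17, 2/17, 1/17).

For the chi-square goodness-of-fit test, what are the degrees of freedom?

degrees of freedom = 5

df = k − 1 = 6 − 1 = 5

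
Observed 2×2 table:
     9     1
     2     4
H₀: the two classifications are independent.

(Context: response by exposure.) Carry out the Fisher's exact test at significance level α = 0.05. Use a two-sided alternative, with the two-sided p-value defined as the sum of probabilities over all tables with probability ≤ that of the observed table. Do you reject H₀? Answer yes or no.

reject H₀: yes

Margins: r₁=10, r₂=6, c₁=11, c₂=5, n=16
p_obs = C(10,9)·C(6,2)/C(16,11); sum pmf over tables with pmf ≤ p_obs
p-value (two-sided) = 0.03571
At α=0.05: p < α → reject H₀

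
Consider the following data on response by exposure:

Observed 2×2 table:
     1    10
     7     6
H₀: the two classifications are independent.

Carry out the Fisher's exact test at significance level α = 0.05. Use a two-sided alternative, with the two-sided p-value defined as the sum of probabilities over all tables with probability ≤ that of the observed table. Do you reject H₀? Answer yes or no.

reject H₀: yes

Margins: r₁=11, r₂=13, c₁=8, c₂=16, n=24
p_obs = C(11,1)·C(13,7)/C(24,8); sum pmf over tables with pmf ≤ p_obs
p-value (two-sided) = 0.03347
At α=0.05: p < α → reject H₀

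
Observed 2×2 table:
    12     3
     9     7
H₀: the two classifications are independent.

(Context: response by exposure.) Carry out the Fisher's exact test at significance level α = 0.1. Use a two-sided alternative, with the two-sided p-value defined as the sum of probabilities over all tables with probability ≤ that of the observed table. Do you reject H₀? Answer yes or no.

reject H₀: no

Margins: r₁=15, r₂=16, c₁=21, c₂=10, n=31
p_obs = C(15,12)·C(16,9)/C(31,21); sum pmf over tables with pmf ≤ p_obs
p-value (two-sided) = 0.25241
At α=0.1: p ≥ α → fail to reject H₀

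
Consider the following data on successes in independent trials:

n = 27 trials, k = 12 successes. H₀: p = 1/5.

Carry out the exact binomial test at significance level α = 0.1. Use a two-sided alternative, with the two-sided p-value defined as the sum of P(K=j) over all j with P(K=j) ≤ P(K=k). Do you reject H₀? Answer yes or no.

Exact binomial: n=27, k=12, p₀=1/5=0.2000
P(X=j) = C(n,j)·p₀^j·(1−p₀)^(n−j); p = Σ P(X=j) over j with P(X=j) ≤ P(X=12)
p-value (two-sided) = 0.00587
At α=0.1: p < α → reject H₀

reject H₀: yes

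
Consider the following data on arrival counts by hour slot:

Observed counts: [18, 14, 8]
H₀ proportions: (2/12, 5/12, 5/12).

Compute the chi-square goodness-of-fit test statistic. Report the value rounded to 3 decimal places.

n = 40; E_i = n·p_i = [6.67, 16.67, 16.67]
χ² = (18−6.67)²/6.67 + (14−16.67)²/16.67 + (8−16.67)²/16.67 = 24.2000
df = 2

test statistic = 24.200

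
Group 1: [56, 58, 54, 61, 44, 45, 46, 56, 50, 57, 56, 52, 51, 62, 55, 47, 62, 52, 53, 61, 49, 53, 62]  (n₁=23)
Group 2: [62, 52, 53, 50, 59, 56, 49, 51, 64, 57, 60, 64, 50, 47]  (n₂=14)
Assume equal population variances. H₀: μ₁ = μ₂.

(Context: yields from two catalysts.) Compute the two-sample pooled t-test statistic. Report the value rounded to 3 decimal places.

test statistic = -0.671

x̄₁=54.000, s₁=5.568, n₁=23
x̄₂=55.286, s₂=5.784, n₂=14
s_p² = [22·5.568² + 13·5.784²]/35 = 31.9102
SE = √(s_p²·(1/23+1/14)) = 1.9149
t = (54.000−55.286)/1.9149 = -0.6714
df = 35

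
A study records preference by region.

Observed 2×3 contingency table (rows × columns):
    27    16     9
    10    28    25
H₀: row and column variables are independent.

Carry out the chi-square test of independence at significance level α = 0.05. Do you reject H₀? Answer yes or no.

Row totals [52, 63], col totals [37, 44, 34], n=115
χ² = (27−16.73)²/16.73 + (16−19.90)²/19.90 + (9−15.37)²/15.37 + (10−20.27)²/20.27 + (28−24.10)²/24.10 + (25−18.63)²/18.63 = 17.7229
df = 2
p-value (upper-tail) = 0.00014
At α=0.05: p < α → reject H₀

reject H₀: yes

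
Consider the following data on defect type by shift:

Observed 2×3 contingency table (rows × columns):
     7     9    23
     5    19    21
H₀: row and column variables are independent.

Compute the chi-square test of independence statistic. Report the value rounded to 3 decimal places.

test statistic = 3.585

Row totals [39, 45], col totals [12, 28, 44], n=84
χ² = (7−5.57)²/5.57 + (9−13.00)²/13.00 + (23−20.43)²/20.43 + (5−6.43)²/6.43 + (19−15.00)²/15.00 + (21−23.57)²/23.57 = 3.5854
df = 2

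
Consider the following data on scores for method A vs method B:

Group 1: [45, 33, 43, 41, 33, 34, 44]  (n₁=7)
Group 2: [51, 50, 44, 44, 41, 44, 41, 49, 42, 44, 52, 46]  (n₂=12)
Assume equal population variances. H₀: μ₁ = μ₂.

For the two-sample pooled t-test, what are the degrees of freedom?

degrees of freedom = 17

df = n₁ + n₂ − 2 = 7 + 12 − 2 = 17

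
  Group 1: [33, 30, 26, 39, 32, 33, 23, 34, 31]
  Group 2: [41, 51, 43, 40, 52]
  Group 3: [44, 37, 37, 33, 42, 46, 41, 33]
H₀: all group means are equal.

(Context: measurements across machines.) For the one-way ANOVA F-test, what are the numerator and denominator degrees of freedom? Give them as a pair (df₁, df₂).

k = 3 groups, N = 22 total
df = (k−1, N−k) = (3−1, 22−3) = (2, 19)

degrees of freedom = [2, 19]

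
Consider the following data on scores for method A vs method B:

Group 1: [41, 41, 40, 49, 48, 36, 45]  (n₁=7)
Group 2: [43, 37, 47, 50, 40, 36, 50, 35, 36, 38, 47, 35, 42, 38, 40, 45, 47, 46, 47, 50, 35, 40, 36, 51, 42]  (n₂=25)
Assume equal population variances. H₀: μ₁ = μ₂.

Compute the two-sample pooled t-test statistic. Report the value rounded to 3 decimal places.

test statistic = 0.323

x̄₁=42.857, s₁=4.670, n₁=7
x̄₂=42.120, s₂=5.487, n₂=25
s_p² = [6·4.670² + 24·5.487²]/30 = 28.4499
SE = √(s_p²·(1/7+1/25)) = 2.2808
t = (42.857−42.120)/2.2808 = 0.3232
df = 30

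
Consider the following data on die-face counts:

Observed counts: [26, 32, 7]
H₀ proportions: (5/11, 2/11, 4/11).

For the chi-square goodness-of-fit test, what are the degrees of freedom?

degrees of freedom = 2

df = k − 1 = 3 − 1 = 2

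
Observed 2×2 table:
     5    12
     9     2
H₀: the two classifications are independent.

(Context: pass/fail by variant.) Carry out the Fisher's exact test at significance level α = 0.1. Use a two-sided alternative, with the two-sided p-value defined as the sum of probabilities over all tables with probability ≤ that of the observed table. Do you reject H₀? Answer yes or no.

reject H₀: yes

Margins: r₁=17, r₂=11, c₁=14, c₂=14, n=28
p_obs = C(17,5)·C(11,9)/C(28,14); sum pmf over tables with pmf ≤ p_obs
p-value (two-sided) = 0.01831
At α=0.1: p < α → reject H₀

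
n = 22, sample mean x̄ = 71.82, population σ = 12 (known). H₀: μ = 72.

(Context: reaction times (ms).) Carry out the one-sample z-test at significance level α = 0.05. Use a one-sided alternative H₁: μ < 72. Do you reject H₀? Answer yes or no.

reject H₀: no

SE = σ/√n = 12/√22 = 2.5584
z = (x̄−μ₀)/SE = (71.82−72)/2.5584 = -0.0704
p-value (one-sided, H₁ less) = 0.47196
At α=0.05: p ≥ α → fail to reject H₀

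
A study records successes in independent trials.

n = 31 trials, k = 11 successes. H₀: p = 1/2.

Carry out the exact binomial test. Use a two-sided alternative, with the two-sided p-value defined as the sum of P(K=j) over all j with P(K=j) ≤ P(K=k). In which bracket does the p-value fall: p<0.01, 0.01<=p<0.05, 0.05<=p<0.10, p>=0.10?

p-value bracket: p>=0.10

Exact binomial: n=31, k=11, p₀=1/2=0.5000
P(X=j) = C(n,j)·p₀^j·(1−p₀)^(n−j); p = Σ P(X=j) over j with P(X=j) ≤ P(X=11)
p-value (two-sided) = 0.14961
→ bracket: p>=0.10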